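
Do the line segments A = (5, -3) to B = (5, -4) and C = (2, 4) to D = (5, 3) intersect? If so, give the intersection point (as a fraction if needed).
No (intersection of containing lines falls outside at least one segment)

Parametrize and solve: t = -6, s = 1. At least one of these is outside [0, 1], so the segments do not intersect.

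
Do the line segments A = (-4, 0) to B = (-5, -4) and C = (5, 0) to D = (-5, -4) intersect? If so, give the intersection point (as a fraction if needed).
Yes; intersection at (-5, -4) (t = 1 on AB, s = 1 on CD)

Parametrize AB as A + t(B − A) = (-4 + -1 t, 0 + -4 t) and CD as C + s(D − C) = (5 + -10 s, 0 + -4 s). Solve the linear system for (t, s). Determinant = 36 ≠ 0, so a unique intersection of the containing lines exists. Solution: t = 1, s = 1 — both in [0, 1], so the segments cross. Intersection point: (-5, -4).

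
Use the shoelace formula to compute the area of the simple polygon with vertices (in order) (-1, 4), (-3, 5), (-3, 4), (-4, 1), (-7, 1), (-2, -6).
Area = 28

Shoelace formula: Area = (1/2) |Σ_i (x_i · y_{i+1} − x_{i+1} · y_i)| (indices mod n). Compute each cross term:
  (-1)(5) − (-3)(4) = 7
  (-3)(4) − (-3)(5) = 3
  (-3)(1) − (-4)(4) = 13
  (-4)(1) − (-7)(1) = 3
  (-7)(-6) − (-2)(1) = 44
  (-2)(4) − (-1)(-6) = -14
Sum = 56, so (signed) Area = 56/2 = 28, |Area| = 28.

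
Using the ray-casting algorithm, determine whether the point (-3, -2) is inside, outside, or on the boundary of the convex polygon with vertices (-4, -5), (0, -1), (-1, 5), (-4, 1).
The point (-3, -2) lies strictly inside the polygon

Cast a horizontal ray to the right from the query point and count how many polygon edges it crosses (each edge strictly once or zero times, handled with the usual half-open convention). 
Parity of crossings → odd ⇒ inside.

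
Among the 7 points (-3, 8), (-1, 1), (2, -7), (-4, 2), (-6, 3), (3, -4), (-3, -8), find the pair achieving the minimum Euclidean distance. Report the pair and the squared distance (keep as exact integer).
Pair = ((-4, 2), (-6, 3)); squared distance = 5

Compute all C(7, 2) = 21 pairwise squared distances (x_i − x_j)² + (y_i − y_j)². The minimum is 5, attained by the pair ((-4, 2), (-6, 3)).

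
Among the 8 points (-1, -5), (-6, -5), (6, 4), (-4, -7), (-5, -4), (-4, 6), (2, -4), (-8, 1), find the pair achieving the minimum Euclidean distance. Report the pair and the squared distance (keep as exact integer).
Pair = ((-6, -5), (-5, -4)); squared distance = 2

Compute all C(8, 2) = 28 pairwise squared distances (x_i − x_j)² + (y_i − y_j)². The minimum is 2, attained by the pair ((-6, -5), (-5, -4)).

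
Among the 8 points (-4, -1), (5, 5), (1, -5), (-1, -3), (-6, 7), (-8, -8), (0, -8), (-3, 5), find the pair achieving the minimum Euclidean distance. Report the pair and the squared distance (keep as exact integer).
Pair = ((1, -5), (-1, -3)); squared distance = 8

Compute all C(8, 2) = 28 pairwise squared distances (x_i − x_j)² + (y_i − y_j)². The minimum is 8, attained by the pair ((1, -5), (-1, -3)).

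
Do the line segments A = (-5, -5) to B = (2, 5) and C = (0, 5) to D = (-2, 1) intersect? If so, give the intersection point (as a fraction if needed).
No (intersection of containing lines falls outside at least one segment)

Parametrize and solve: t = 0, s = 5/2. At least one of these is outside [0, 1], so the segments do not intersect.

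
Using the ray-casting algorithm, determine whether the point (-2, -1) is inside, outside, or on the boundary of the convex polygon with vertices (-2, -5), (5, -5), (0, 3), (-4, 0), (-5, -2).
The point (-2, -1) lies strictly inside the polygon

Cast a horizontal ray to the right from the query point and count how many polygon edges it crosses (each edge strictly once or zero times, handled with the usual half-open convention). 
Parity of crossings → odd ⇒ inside.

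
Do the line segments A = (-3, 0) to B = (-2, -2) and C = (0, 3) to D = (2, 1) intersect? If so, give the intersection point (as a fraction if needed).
No (intersection of containing lines falls outside at least one segment)

Parametrize and solve: t = -6, s = -9/2. At least one of these is outside [0, 1], so the segments do not intersect.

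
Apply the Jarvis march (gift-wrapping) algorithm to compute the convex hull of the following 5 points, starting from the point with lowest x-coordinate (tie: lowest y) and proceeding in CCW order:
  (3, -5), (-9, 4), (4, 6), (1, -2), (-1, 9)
Hull (CCW) = [(-9, 4), (3, -5), (4, 6), (-1, 9)]

Jarvis march: at each step, from the current hull vertex p, select the next vertex q as the point such that every other point lies strictly to the left of (or on) the directed line p → q. (Equivalently: for every other point r, the cross product (q − p) × (r − p) ≥ 0.)
Starting point (lowest x, tie lowest y): (-9, 4). Wrap until returning to start. Resulting hull: (-9, 4), (3, -5), (4, 6), (-1, 9).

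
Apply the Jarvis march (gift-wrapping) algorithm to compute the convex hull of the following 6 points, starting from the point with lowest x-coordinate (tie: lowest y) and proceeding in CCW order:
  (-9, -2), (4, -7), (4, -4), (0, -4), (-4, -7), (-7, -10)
Hull (CCW) = [(-9, -2), (-7, -10), (4, -7), (4, -4)]

Jarvis march: at each step, from the current hull vertex p, select the next vertex q as the point such that every other point lies strictly to the left of (or on) the directed line p → q. (Equivalently: for every other point r, the cross product (q − p) × (r − p) ≥ 0.)
Starting point (lowest x, tie lowest y): (-9, -2). Wrap until returning to start. Resulting hull: (-9, -2), (-7, -10), (4, -7), (4, -4).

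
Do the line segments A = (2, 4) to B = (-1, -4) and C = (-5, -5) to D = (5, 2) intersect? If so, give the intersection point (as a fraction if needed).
Yes; intersection at (-5/59, -92/59) (t = 41/59 on AB, s = 29/59 on CD)

Parametrize AB as A + t(B − A) = (2 + -3 t, 4 + -8 t) and CD as C + s(D − C) = (-5 + 10 s, -5 + 7 s). Solve the linear system for (t, s). Determinant = -59 ≠ 0, so a unique intersection of the containing lines exists. Solution: t = 41/59, s = 29/59 — both in [0, 1], so the segments cross. Intersection point: (-5/59, -92/59).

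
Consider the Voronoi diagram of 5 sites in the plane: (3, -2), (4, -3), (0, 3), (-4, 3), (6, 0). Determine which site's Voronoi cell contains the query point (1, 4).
Nearest site = (0, 3)

The Voronoi cell of site s contains exactly those query points closer to s than to any other site. Compute squared distances from q = (1, 4) to each site:
  (0 − 1)² + (3 − 4)² = 2
  (-4 − 1)² + (3 − 4)² = 26
  (3 − 1)² + (-2 − 4)² = 40
  (6 − 1)² + (0 − 4)² = 41
  (4 − 1)² + (-3 − 4)² = 58
Minimum is attained by (0, 3), so q lies in its Voronoi cell.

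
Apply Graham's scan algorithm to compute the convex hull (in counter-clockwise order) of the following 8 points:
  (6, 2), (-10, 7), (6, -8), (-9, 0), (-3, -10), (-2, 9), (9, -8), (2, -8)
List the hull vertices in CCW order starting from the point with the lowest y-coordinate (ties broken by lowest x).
Hull (CCW) = [(-3, -10), (9, -8), (6, 2), (-2, 9), (-10, 7), (-9, 0)]

Graham scan procedure:
  1. Find the pivot p₀ = point with lowest y (tie → lowest x): (-3, -10).
  2. Sort the remaining points by polar angle around p₀.
  3. Walk through sorted points, maintaining a stack; pop the top while the last three entries make a non-left turn (cross product ≤ 0).
  4. Final stack is the convex hull in CCW order: (-3, -10), (9, -8), (6, 2), (-2, 9), (-10, 7), (-9, 0).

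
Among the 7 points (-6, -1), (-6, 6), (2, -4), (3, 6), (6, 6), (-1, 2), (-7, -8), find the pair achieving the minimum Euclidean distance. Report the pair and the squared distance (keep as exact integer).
Pair = ((3, 6), (6, 6)); squared distance = 9

Compute all C(7, 2) = 21 pairwise squared distances (x_i − x_j)² + (y_i − y_j)². The minimum is 9, attained by the pair ((3, 6), (6, 6)).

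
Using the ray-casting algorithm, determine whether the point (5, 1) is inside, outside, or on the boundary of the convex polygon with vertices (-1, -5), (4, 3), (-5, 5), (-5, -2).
The point (5, 1) lies strictly outside the polygon

Cast a horizontal ray to the right from the query point and count how many polygon edges it crosses (each edge strictly once or zero times, handled with the usual half-open convention). 
Parity of crossings → even ⇒ outside.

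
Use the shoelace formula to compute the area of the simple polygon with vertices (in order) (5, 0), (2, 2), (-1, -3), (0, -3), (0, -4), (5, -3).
Area = 22

Shoelace formula: Area = (1/2) |Σ_i (x_i · y_{i+1} − x_{i+1} · y_i)| (indices mod n). Compute each cross term:
  (5)(2) − (2)(0) = 10
  (2)(-3) − (-1)(2) = -4
  (-1)(-3) − (0)(-3) = 3
  (0)(-4) − (0)(-3) = 0
  (0)(-3) − (5)(-4) = 20
  (5)(0) − (5)(-3) = 15
Sum = 44, so (signed) Area = 44/2 = 22, |Area| = 22.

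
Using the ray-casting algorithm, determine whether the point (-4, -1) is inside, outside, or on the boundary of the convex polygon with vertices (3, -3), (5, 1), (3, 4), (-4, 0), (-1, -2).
The point (-4, -1) lies strictly outside the polygon

Cast a horizontal ray to the right from the query point and count how many polygon edges it crosses (each edge strictly once or zero times, handled with the usual half-open convention). 
Parity of crossings → even ⇒ outside.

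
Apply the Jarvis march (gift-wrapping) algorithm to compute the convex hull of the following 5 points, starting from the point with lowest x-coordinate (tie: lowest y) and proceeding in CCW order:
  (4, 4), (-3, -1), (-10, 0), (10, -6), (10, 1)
Hull (CCW) = [(-10, 0), (10, -6), (10, 1), (4, 4)]

Jarvis march: at each step, from the current hull vertex p, select the next vertex q as the point such that every other point lies strictly to the left of (or on) the directed line p → q. (Equivalently: for every other point r, the cross product (q − p) × (r − p) ≥ 0.)
Starting point (lowest x, tie lowest y): (-10, 0). Wrap until returning to start. Resulting hull: (-10, 0), (10, -6), (10, 1), (4, 4).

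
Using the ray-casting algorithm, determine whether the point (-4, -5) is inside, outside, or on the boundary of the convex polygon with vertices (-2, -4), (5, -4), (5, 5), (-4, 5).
The point (-4, -5) lies strictly outside the polygon

Cast a horizontal ray to the right from the query point and count how many polygon edges it crosses (each edge strictly once or zero times, handled with the usual half-open convention). 
Parity of crossings → even ⇒ outside.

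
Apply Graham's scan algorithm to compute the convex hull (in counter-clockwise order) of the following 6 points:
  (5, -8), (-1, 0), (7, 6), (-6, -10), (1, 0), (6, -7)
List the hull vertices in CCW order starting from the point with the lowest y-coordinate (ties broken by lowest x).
Hull (CCW) = [(-6, -10), (5, -8), (6, -7), (7, 6), (-1, 0)]

Graham scan procedure:
  1. Find the pivot p₀ = point with lowest y (tie → lowest x): (-6, -10).
  2. Sort the remaining points by polar angle around p₀.
  3. Walk through sorted points, maintaining a stack; pop the top while the last three entries make a non-left turn (cross product ≤ 0).
  4. Final stack is the convex hull in CCW order: (-6, -10), (5, -8), (6, -7), (7, 6), (-1, 0).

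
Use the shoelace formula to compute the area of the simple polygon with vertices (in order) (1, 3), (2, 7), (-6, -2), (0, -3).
Area = 30

Shoelace formula: Area = (1/2) |Σ_i (x_i · y_{i+1} − x_{i+1} · y_i)| (indices mod n). Compute each cross term:
  (1)(7) − (2)(3) = 1
  (2)(-2) − (-6)(7) = 38
  (-6)(-3) − (0)(-2) = 18
  (0)(3) − (1)(-3) = 3
Sum = 60, so (signed) Area = 60/2 = 30, |Area| = 30.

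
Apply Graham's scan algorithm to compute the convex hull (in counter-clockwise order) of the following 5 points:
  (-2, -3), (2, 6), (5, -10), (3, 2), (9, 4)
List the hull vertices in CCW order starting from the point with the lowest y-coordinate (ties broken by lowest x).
Hull (CCW) = [(5, -10), (9, 4), (2, 6), (-2, -3)]

Graham scan procedure:
  1. Find the pivot p₀ = point with lowest y (tie → lowest x): (5, -10).
  2. Sort the remaining points by polar angle around p₀.
  3. Walk through sorted points, maintaining a stack; pop the top while the last three entries make a non-left turn (cross product ≤ 0).
  4. Final stack is the convex hull in CCW order: (5, -10), (9, 4), (2, 6), (-2, -3).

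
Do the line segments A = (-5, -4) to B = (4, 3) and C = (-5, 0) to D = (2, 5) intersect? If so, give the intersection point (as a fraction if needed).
No (intersection of containing lines falls outside at least one segment)

Parametrize and solve: t = 7, s = 9. At least one of these is outside [0, 1], so the segments do not intersect.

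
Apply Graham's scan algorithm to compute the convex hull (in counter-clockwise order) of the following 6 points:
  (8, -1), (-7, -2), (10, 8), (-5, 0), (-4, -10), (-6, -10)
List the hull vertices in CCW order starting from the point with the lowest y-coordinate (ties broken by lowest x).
Hull (CCW) = [(-6, -10), (-4, -10), (8, -1), (10, 8), (-5, 0), (-7, -2)]

Graham scan procedure:
  1. Find the pivot p₀ = point with lowest y (tie → lowest x): (-6, -10).
  2. Sort the remaining points by polar angle around p₀.
  3. Walk through sorted points, maintaining a stack; pop the top while the last three entries make a non-left turn (cross product ≤ 0).
  4. Final stack is the convex hull in CCW order: (-6, -10), (-4, -10), (8, -1), (10, 8), (-5, 0), (-7, -2).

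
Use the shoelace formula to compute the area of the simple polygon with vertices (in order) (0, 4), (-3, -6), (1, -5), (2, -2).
Area = 49/2

Shoelace formula: Area = (1/2) |Σ_i (x_i · y_{i+1} − x_{i+1} · y_i)| (indices mod n). Compute each cross term:
  (0)(-6) − (-3)(4) = 12
  (-3)(-5) − (1)(-6) = 21
  (1)(-2) − (2)(-5) = 8
  (2)(4) − (0)(-2) = 8
Sum = 49, so (signed) Area = 49/2 = 49/2, |Area| = 49/2.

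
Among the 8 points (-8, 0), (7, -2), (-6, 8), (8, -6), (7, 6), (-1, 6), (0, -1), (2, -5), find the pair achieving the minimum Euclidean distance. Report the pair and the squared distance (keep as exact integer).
Pair = ((7, -2), (8, -6)); squared distance = 17

Compute all C(8, 2) = 28 pairwise squared distances (x_i − x_j)² + (y_i − y_j)². The minimum is 17, attained by the pair ((7, -2), (8, -6)).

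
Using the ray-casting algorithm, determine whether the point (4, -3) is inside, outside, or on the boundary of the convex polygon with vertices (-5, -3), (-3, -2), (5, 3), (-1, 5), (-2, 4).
The point (4, -3) lies strictly outside the polygon

Cast a horizontal ray to the right from the query point and count how many polygon edges it crosses (each edge strictly once or zero times, handled with the usual half-open convention). 
Parity of crossings → even ⇒ outside.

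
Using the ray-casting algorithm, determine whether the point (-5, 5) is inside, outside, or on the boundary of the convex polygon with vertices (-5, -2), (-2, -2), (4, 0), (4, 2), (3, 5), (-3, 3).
The point (-5, 5) lies strictly outside the polygon

Cast a horizontal ray to the right from the query point and count how many polygon edges it crosses (each edge strictly once or zero times, handled with the usual half-open convention). 
Parity of crossings → even ⇒ outside.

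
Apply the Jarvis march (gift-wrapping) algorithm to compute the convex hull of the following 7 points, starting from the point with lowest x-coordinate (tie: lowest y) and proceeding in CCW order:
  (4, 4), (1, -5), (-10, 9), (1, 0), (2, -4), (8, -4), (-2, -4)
Hull (CCW) = [(-10, 9), (-2, -4), (1, -5), (8, -4), (4, 4)]

Jarvis march: at each step, from the current hull vertex p, select the next vertex q as the point such that every other point lies strictly to the left of (or on) the directed line p → q. (Equivalently: for every other point r, the cross product (q − p) × (r − p) ≥ 0.)
Starting point (lowest x, tie lowest y): (-10, 9). Wrap until returning to start. Resulting hull: (-10, 9), (-2, -4), (1, -5), (8, -4), (4, 4).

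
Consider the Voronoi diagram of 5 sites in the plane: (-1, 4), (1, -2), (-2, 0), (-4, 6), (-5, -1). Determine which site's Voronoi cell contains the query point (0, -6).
Nearest site = (1, -2)

The Voronoi cell of site s contains exactly those query points closer to s than to any other site. Compute squared distances from q = (0, -6) to each site:
  (1 − 0)² + (-2 − -6)² = 17
  (-2 − 0)² + (0 − -6)² = 40
  (-5 − 0)² + (-1 − -6)² = 50
  (-1 − 0)² + (4 − -6)² = 101
  (-4 − 0)² + (6 − -6)² = 160
Minimum is attained by (1, -2), so q lies in its Voronoi cell.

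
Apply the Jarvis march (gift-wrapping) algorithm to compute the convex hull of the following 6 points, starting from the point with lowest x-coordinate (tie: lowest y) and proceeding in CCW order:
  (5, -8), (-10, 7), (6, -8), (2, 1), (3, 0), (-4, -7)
Hull (CCW) = [(-10, 7), (-4, -7), (5, -8), (6, -8), (3, 0), (2, 1)]

Jarvis march: at each step, from the current hull vertex p, select the next vertex q as the point such that every other point lies strictly to the left of (or on) the directed line p → q. (Equivalently: for every other point r, the cross product (q − p) × (r − p) ≥ 0.)
Starting point (lowest x, tie lowest y): (-10, 7). Wrap until returning to start. Resulting hull: (-10, 7), (-4, -7), (5, -8), (6, -8), (3, 0), (2, 1).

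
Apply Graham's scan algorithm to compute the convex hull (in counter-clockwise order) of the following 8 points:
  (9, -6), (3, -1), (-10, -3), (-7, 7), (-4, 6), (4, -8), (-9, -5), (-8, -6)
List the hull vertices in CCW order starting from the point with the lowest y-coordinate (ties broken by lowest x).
Hull (CCW) = [(4, -8), (9, -6), (-4, 6), (-7, 7), (-10, -3), (-9, -5), (-8, -6)]

Graham scan procedure:
  1. Find the pivot p₀ = point with lowest y (tie → lowest x): (4, -8).
  2. Sort the remaining points by polar angle around p₀.
  3. Walk through sorted points, maintaining a stack; pop the top while the last three entries make a non-left turn (cross product ≤ 0).
  4. Final stack is the convex hull in CCW order: (4, -8), (9, -6), (-4, 6), (-7, 7), (-10, -3), (-9, -5), (-8, -6).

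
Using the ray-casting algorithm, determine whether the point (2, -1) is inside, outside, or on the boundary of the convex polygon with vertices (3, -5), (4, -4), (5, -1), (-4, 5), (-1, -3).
The point (2, -1) lies strictly inside the polygon

Cast a horizontal ray to the right from the query point and count how many polygon edges it crosses (each edge strictly once or zero times, handled with the usual half-open convention). 
Parity of crossings → odd ⇒ inside.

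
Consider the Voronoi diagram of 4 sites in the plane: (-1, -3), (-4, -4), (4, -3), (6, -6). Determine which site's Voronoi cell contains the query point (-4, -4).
Nearest site = (-4, -4)

The Voronoi cell of site s contains exactly those query points closer to s than to any other site. Compute squared distances from q = (-4, -4) to each site:
  (-4 − -4)² + (-4 − -4)² = 0
  (-1 − -4)² + (-3 − -4)² = 10
  (4 − -4)² + (-3 − -4)² = 65
  (6 − -4)² + (-6 − -4)² = 104
Minimum is attained by (-4, -4), so q lies in its Voronoi cell.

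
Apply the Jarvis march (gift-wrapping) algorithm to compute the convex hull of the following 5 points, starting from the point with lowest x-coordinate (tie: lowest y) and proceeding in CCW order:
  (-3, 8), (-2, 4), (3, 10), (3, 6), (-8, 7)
Hull (CCW) = [(-8, 7), (-2, 4), (3, 6), (3, 10)]

Jarvis march: at each step, from the current hull vertex p, select the next vertex q as the point such that every other point lies strictly to the left of (or on) the directed line p → q. (Equivalently: for every other point r, the cross product (q − p) × (r − p) ≥ 0.)
Starting point (lowest x, tie lowest y): (-8, 7). Wrap until returning to start. Resulting hull: (-8, 7), (-2, 4), (3, 6), (3, 10).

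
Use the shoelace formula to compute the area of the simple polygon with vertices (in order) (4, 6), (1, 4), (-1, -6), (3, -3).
Area = 59/2

Shoelace formula: Area = (1/2) |Σ_i (x_i · y_{i+1} − x_{i+1} · y_i)| (indices mod n). Compute each cross term:
  (4)(4) − (1)(6) = 10
  (1)(-6) − (-1)(4) = -2
  (-1)(-3) − (3)(-6) = 21
  (3)(6) − (4)(-3) = 30
Sum = 59, so (signed) Area = 59/2 = 59/2, |Area| = 59/2.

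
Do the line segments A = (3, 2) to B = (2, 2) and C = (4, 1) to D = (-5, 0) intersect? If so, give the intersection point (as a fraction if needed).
No (intersection of containing lines falls outside at least one segment)

Parametrize and solve: t = -10, s = -1. At least one of these is outside [0, 1], so the segments do not intersect.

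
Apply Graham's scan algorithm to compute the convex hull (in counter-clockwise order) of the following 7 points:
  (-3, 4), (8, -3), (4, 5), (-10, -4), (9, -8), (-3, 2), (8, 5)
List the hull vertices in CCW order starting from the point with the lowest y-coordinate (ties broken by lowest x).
Hull (CCW) = [(9, -8), (8, 5), (4, 5), (-3, 4), (-10, -4)]

Graham scan procedure:
  1. Find the pivot p₀ = point with lowest y (tie → lowest x): (9, -8).
  2. Sort the remaining points by polar angle around p₀.
  3. Walk through sorted points, maintaining a stack; pop the top while the last three entries make a non-left turn (cross product ≤ 0).
  4. Final stack is the convex hull in CCW order: (9, -8), (8, 5), (4, 5), (-3, 4), (-10, -4).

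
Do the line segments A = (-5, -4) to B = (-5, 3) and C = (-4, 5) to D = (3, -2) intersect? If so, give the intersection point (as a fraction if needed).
No (intersection of containing lines falls outside at least one segment)

Parametrize and solve: t = 10/7, s = -1/7. At least one of these is outside [0, 1], so the segments do not intersect.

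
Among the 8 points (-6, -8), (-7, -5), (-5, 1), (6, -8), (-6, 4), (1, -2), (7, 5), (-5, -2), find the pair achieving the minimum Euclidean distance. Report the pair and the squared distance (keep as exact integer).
Pair = ((-5, 1), (-5, -2)); squared distance = 9

Compute all C(8, 2) = 28 pairwise squared distances (x_i − x_j)² + (y_i − y_j)². The minimum is 9, attained by the pair ((-5, 1), (-5, -2)).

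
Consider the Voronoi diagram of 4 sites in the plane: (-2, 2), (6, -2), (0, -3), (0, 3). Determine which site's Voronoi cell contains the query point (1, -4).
Nearest site = (0, -3)

The Voronoi cell of site s contains exactly those query points closer to s than to any other site. Compute squared distances from q = (1, -4) to each site:
  (0 − 1)² + (-3 − -4)² = 2
  (6 − 1)² + (-2 − -4)² = 29
  (-2 − 1)² + (2 − -4)² = 45
  (0 − 1)² + (3 − -4)² = 50
Minimum is attained by (0, -3), so q lies in its Voronoi cell.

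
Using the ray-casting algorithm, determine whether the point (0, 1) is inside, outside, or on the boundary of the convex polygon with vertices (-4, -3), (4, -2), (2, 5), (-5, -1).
The point (0, 1) lies strictly inside the polygon

Cast a horizontal ray to the right from the query point and count how many polygon edges it crosses (each edge strictly once or zero times, handled with the usual half-open convention). 
Parity of crossings → odd ⇒ inside.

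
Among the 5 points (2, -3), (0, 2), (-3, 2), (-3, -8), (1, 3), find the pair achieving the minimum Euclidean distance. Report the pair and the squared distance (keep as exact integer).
Pair = ((0, 2), (1, 3)); squared distance = 2

Compute all C(5, 2) = 10 pairwise squared distances (x_i − x_j)² + (y_i − y_j)². The minimum is 2, attained by the pair ((0, 2), (1, 3)).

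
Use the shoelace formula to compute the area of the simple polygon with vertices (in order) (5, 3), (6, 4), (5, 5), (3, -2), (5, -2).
Area = 8

Shoelace formula: Area = (1/2) |Σ_i (x_i · y_{i+1} − x_{i+1} · y_i)| (indices mod n). Compute each cross term:
  (5)(4) − (6)(3) = 2
  (6)(5) − (5)(4) = 10
  (5)(-2) − (3)(5) = -25
  (3)(-2) − (5)(-2) = 4
  (5)(3) − (5)(-2) = 25
Sum = 16, so (signed) Area = 16/2 = 8, |Area| = 8.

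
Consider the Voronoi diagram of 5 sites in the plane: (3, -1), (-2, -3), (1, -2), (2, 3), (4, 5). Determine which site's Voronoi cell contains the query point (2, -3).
Nearest site = (1, -2)

The Voronoi cell of site s contains exactly those query points closer to s than to any other site. Compute squared distances from q = (2, -3) to each site:
  (1 − 2)² + (-2 − -3)² = 2
  (3 − 2)² + (-1 − -3)² = 5
  (-2 − 2)² + (-3 − -3)² = 16
  (2 − 2)² + (3 − -3)² = 36
  (4 − 2)² + (5 − -3)² = 68
Minimum is attained by (1, -2), so q lies in its Voronoi cell.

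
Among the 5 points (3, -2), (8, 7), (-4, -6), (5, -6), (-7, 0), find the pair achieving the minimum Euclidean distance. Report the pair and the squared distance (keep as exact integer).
Pair = ((3, -2), (5, -6)); squared distance = 20

Compute all C(5, 2) = 10 pairwise squared distances (x_i − x_j)² + (y_i − y_j)². The minimum is 20, attained by the pair ((3, -2), (5, -6)).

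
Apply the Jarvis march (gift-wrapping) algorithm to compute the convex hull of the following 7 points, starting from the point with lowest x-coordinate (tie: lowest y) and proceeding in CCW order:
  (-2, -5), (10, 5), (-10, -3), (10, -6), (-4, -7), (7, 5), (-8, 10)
Hull (CCW) = [(-10, -3), (-4, -7), (10, -6), (10, 5), (-8, 10)]

Jarvis march: at each step, from the current hull vertex p, select the next vertex q as the point such that every other point lies strictly to the left of (or on) the directed line p → q. (Equivalently: for every other point r, the cross product (q − p) × (r − p) ≥ 0.)
Starting point (lowest x, tie lowest y): (-10, -3). Wrap until returning to start. Resulting hull: (-10, -3), (-4, -7), (10, -6), (10, 5), (-8, 10).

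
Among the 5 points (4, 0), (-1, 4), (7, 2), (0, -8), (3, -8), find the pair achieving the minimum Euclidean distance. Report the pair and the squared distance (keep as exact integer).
Pair = ((0, -8), (3, -8)); squared distance = 9

Compute all C(5, 2) = 10 pairwise squared distances (x_i − x_j)² + (y_i − y_j)². The minimum is 9, attained by the pair ((0, -8), (3, -8)).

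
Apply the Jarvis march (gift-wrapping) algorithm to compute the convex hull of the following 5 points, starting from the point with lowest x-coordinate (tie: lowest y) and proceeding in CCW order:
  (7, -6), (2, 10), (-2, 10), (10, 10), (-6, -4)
Hull (CCW) = [(-6, -4), (7, -6), (10, 10), (-2, 10)]

Jarvis march: at each step, from the current hull vertex p, select the next vertex q as the point such that every other point lies strictly to the left of (or on) the directed line p → q. (Equivalently: for every other point r, the cross product (q − p) × (r − p) ≥ 0.)
Starting point (lowest x, tie lowest y): (-6, -4). Wrap until returning to start. Resulting hull: (-6, -4), (7, -6), (10, 10), (-2, 10).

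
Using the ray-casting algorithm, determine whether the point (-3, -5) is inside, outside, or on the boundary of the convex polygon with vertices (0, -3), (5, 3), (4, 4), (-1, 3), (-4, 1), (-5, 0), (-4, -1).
The point (-3, -5) lies strictly outside the polygon

Cast a horizontal ray to the right from the query point and count how many polygon edges it crosses (each edge strictly once or zero times, handled with the usual half-open convention). 
Parity of crossings → even ⇒ outside.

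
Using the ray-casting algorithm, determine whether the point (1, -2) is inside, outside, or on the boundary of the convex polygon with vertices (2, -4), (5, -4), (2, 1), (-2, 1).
The point (1, -2) lies strictly inside the polygon

Cast a horizontal ray to the right from the query point and count how many polygon edges it crosses (each edge strictly once or zero times, handled with the usual half-open convention). 
Parity of crossings → odd ⇒ inside.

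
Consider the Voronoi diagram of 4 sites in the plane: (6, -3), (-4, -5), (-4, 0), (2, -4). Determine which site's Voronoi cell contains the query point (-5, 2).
Nearest site = (-4, 0)

The Voronoi cell of site s contains exactly those query points closer to s than to any other site. Compute squared distances from q = (-5, 2) to each site:
  (-4 − -5)² + (0 − 2)² = 5
  (-4 − -5)² + (-5 − 2)² = 50
  (2 − -5)² + (-4 − 2)² = 85
  (6 − -5)² + (-3 − 2)² = 146
Minimum is attained by (-4, 0), so q lies in its Voronoi cell.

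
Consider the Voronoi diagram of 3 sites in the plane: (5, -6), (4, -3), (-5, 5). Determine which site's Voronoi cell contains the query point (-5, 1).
Nearest site = (-5, 5)

The Voronoi cell of site s contains exactly those query points closer to s than to any other site. Compute squared distances from q = (-5, 1) to each site:
  (-5 − -5)² + (5 − 1)² = 16
  (4 − -5)² + (-3 − 1)² = 97
  (5 − -5)² + (-6 − 1)² = 149
Minimum is attained by (-5, 5), so q lies in its Voronoi cell.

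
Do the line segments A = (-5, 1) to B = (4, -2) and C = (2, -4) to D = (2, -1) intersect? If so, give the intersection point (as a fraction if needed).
Yes; intersection at (2, -4/3) (t = 7/9 on AB, s = 8/9 on CD)

Parametrize AB as A + t(B − A) = (-5 + 9 t, 1 + -3 t) and CD as C + s(D − C) = (2 + 0 s, -4 + 3 s). Solve the linear system for (t, s). Determinant = -27 ≠ 0, so a unique intersection of the containing lines exists. Solution: t = 7/9, s = 8/9 — both in [0, 1], so the segments cross. Intersection point: (2, -4/3).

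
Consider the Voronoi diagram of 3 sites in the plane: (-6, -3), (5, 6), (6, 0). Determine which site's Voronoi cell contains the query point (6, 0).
Nearest site = (6, 0)

The Voronoi cell of site s contains exactly those query points closer to s than to any other site. Compute squared distances from q = (6, 0) to each site:
  (6 − 6)² + (0 − 0)² = 0
  (5 − 6)² + (6 − 0)² = 37
  (-6 − 6)² + (-3 − 0)² = 153
Minimum is attained by (6, 0), so q lies in its Voronoi cell.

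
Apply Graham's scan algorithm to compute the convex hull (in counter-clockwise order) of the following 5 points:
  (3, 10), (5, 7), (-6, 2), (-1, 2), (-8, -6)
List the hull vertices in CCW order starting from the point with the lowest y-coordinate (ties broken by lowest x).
Hull (CCW) = [(-8, -6), (5, 7), (3, 10), (-6, 2)]

Graham scan procedure:
  1. Find the pivot p₀ = point with lowest y (tie → lowest x): (-8, -6).
  2. Sort the remaining points by polar angle around p₀.
  3. Walk through sorted points, maintaining a stack; pop the top while the last three entries make a non-left turn (cross product ≤ 0).
  4. Final stack is the convex hull in CCW order: (-8, -6), (5, 7), (3, 10), (-6, 2).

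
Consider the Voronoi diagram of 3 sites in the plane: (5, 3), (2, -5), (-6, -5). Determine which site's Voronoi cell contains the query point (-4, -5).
Nearest site = (-6, -5)

The Voronoi cell of site s contains exactly those query points closer to s than to any other site. Compute squared distances from q = (-4, -5) to each site:
  (-6 − -4)² + (-5 − -5)² = 4
  (2 − -4)² + (-5 − -5)² = 36
  (5 − -4)² + (3 − -5)² = 145
Minimum is attained by (-6, -5), so q lies in its Voronoi cell.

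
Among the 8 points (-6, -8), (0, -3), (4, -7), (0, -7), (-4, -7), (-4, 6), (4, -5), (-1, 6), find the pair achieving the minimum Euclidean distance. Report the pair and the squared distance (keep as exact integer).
Pair = ((4, -7), (4, -5)); squared distance = 4

Compute all C(8, 2) = 28 pairwise squared distances (x_i − x_j)² + (y_i − y_j)². The minimum is 4, attained by the pair ((4, -7), (4, -5)).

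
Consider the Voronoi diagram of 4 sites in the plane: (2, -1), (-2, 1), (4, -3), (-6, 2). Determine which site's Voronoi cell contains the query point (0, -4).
Nearest site = (2, -1)

The Voronoi cell of site s contains exactly those query points closer to s than to any other site. Compute squared distances from q = (0, -4) to each site:
  (2 − 0)² + (-1 − -4)² = 13
  (4 − 0)² + (-3 − -4)² = 17
  (-2 − 0)² + (1 − -4)² = 29
  (-6 − 0)² + (2 − -4)² = 72
Minimum is attained by (2, -1), so q lies in its Voronoi cell.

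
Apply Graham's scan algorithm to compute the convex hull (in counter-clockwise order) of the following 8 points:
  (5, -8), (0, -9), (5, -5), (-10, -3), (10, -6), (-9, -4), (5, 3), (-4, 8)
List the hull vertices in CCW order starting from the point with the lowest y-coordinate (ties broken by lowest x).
Hull (CCW) = [(0, -9), (5, -8), (10, -6), (5, 3), (-4, 8), (-10, -3), (-9, -4)]

Graham scan procedure:
  1. Find the pivot p₀ = point with lowest y (tie → lowest x): (0, -9).
  2. Sort the remaining points by polar angle around p₀.
  3. Walk through sorted points, maintaining a stack; pop the top while the last three entries make a non-left turn (cross product ≤ 0).
  4. Final stack is the convex hull in CCW order: (0, -9), (5, -8), (10, -6), (5, 3), (-4, 8), (-10, -3), (-9, -4).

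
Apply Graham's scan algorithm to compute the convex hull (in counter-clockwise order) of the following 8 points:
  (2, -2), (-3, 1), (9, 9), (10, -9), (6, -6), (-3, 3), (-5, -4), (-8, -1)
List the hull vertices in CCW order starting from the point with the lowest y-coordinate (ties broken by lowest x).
Hull (CCW) = [(10, -9), (9, 9), (-3, 3), (-8, -1), (-5, -4)]

Graham scan procedure:
  1. Find the pivot p₀ = point with lowest y (tie → lowest x): (10, -9).
  2. Sort the remaining points by polar angle around p₀.
  3. Walk through sorted points, maintaining a stack; pop the top while the last three entries make a non-left turn (cross product ≤ 0).
  4. Final stack is the convex hull in CCW order: (10, -9), (9, 9), (-3, 3), (-8, -1), (-5, -4).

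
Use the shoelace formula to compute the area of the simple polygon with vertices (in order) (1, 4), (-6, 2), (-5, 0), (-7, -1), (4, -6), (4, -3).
Area = 59

Shoelace formula: Area = (1/2) |Σ_i (x_i · y_{i+1} − x_{i+1} · y_i)| (indices mod n). Compute each cross term:
  (1)(2) − (-6)(4) = 26
  (-6)(0) − (-5)(2) = 10
  (-5)(-1) − (-7)(0) = 5
  (-7)(-6) − (4)(-1) = 46
  (4)(-3) − (4)(-6) = 12
  (4)(4) − (1)(-3) = 19
Sum = 118, so (signed) Area = 118/2 = 59, |Area| = 59.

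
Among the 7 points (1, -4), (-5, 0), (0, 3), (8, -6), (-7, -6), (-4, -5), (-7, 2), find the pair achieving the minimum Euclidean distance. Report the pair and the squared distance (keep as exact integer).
Pair = ((-5, 0), (-7, 2)); squared distance = 8

Compute all C(7, 2) = 21 pairwise squared distances (x_i − x_j)² + (y_i − y_j)². The minimum is 8, attained by the pair ((-5, 0), (-7, 2)).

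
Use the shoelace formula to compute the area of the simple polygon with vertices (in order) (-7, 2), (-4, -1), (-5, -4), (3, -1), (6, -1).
Area = 51/2

Shoelace formula: Area = (1/2) |Σ_i (x_i · y_{i+1} − x_{i+1} · y_i)| (indices mod n). Compute each cross term:
  (-7)(-1) − (-4)(2) = 15
  (-4)(-4) − (-5)(-1) = 11
  (-5)(-1) − (3)(-4) = 17
  (3)(-1) − (6)(-1) = 3
  (6)(2) − (-7)(-1) = 5
Sum = 51, so (signed) Area = 51/2 = 51/2, |Area| = 51/2.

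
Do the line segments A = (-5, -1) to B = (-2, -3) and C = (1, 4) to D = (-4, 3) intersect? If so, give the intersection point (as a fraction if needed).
No (intersection of containing lines falls outside at least one segment)

Parametrize and solve: t = -19/13, s = 27/13. At least one of these is outside [0, 1], so the segments do not intersect.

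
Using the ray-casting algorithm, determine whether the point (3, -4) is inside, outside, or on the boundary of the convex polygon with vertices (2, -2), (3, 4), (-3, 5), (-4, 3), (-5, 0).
The point (3, -4) lies strictly outside the polygon

Cast a horizontal ray to the right from the query point and count how many polygon edges it crosses (each edge strictly once or zero times, handled with the usual half-open convention). 
Parity of crossings → even ⇒ outside.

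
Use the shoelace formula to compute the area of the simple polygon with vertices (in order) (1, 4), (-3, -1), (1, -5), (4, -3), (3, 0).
Area = 65/2

Shoelace formula: Area = (1/2) |Σ_i (x_i · y_{i+1} − x_{i+1} · y_i)| (indices mod n). Compute each cross term:
  (1)(-1) − (-3)(4) = 11
  (-3)(-5) − (1)(-1) = 16
  (1)(-3) − (4)(-5) = 17
  (4)(0) − (3)(-3) = 9
  (3)(4) − (1)(0) = 12
Sum = 65, so (signed) Area = 65/2 = 65/2, |Area| = 65/2.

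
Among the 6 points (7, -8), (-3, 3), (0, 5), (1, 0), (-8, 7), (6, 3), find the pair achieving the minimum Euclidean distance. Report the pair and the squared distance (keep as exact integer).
Pair = ((-3, 3), (0, 5)); squared distance = 13

Compute all C(6, 2) = 15 pairwise squared distances (x_i − x_j)² + (y_i − y_j)². The minimum is 13, attained by the pair ((-3, 3), (0, 5)).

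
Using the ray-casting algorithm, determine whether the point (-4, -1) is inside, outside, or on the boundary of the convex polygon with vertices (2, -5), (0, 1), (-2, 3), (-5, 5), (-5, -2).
The point (-4, -1) lies strictly inside the polygon

Cast a horizontal ray to the right from the query point and count how many polygon edges it crosses (each edge strictly once or zero times, handled with the usual half-open convention). 
Parity of crossings → odd ⇒ inside.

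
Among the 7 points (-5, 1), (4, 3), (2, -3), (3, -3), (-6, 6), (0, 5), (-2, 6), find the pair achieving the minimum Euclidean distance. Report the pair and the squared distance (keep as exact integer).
Pair = ((2, -3), (3, -3)); squared distance = 1

Compute all C(7, 2) = 21 pairwise squared distances (x_i − x_j)² + (y_i − y_j)². The minimum is 1, attained by the pair ((2, -3), (3, -3)).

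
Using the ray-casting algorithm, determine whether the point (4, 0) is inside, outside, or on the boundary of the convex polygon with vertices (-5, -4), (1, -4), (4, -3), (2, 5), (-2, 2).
The point (4, 0) lies strictly outside the polygon

Cast a horizontal ray to the right from the query point and count how many polygon edges it crosses (each edge strictly once or zero times, handled with the usual half-open convention). 
Parity of crossings → even ⇒ outside.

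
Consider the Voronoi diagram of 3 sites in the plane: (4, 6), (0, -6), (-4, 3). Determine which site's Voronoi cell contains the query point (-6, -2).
Nearest site = (-4, 3)

The Voronoi cell of site s contains exactly those query points closer to s than to any other site. Compute squared distances from q = (-6, -2) to each site:
  (-4 − -6)² + (3 − -2)² = 29
  (0 − -6)² + (-6 − -2)² = 52
  (4 − -6)² + (6 − -2)² = 164
Minimum is attained by (-4, 3), so q lies in its Voronoi cell.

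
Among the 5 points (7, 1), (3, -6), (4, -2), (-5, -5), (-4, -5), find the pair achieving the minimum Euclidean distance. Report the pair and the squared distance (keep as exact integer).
Pair = ((-5, -5), (-4, -5)); squared distance = 1

Compute all C(5, 2) = 10 pairwise squared distances (x_i − x_j)² + (y_i − y_j)². The minimum is 1, attained by the pair ((-5, -5), (-4, -5)).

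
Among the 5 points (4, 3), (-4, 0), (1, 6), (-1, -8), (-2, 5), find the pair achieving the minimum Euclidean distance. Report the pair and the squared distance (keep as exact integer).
Pair = ((1, 6), (-2, 5)); squared distance = 10

Compute all C(5, 2) = 10 pairwise squared distances (x_i − x_j)² + (y_i − y_j)². The minimum is 10, attained by the pair ((1, 6), (-2, 5)).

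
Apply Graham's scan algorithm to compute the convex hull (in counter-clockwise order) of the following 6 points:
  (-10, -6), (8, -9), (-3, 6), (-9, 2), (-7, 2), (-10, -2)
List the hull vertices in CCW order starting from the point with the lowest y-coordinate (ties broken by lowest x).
Hull (CCW) = [(8, -9), (-3, 6), (-9, 2), (-10, -2), (-10, -6)]

Graham scan procedure:
  1. Find the pivot p₀ = point with lowest y (tie → lowest x): (8, -9).
  2. Sort the remaining points by polar angle around p₀.
  3. Walk through sorted points, maintaining a stack; pop the top while the last three entries make a non-left turn (cross product ≤ 0).
  4. Final stack is the convex hull in CCW order: (8, -9), (-3, 6), (-9, 2), (-10, -2), (-10, -6).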